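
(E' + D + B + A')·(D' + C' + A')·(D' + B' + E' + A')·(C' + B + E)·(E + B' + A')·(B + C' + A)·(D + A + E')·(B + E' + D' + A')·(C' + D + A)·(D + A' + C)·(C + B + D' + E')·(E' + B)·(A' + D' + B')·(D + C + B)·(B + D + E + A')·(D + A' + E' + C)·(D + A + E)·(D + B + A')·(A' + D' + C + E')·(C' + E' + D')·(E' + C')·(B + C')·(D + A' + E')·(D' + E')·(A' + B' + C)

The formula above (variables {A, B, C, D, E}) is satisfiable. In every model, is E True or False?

Suppose E = 1.
Unit clause (B) forces B = 1.
Unit clause (C') forces C = 0.
Unit clause (D') forces D = 0.
Unit clause (A) forces A = 1.
Now (A') is unsatisfied and unit — conflict.
So every satisfying assignment has E = False.

False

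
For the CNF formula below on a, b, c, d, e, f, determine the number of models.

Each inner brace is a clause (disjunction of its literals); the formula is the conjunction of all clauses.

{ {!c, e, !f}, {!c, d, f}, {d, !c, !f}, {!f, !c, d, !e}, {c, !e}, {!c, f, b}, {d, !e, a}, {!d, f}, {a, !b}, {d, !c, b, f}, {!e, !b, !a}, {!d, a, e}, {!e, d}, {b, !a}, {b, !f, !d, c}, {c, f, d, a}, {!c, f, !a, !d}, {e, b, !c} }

There are 2^6 = 64 truth assignments over (a, b, c, d, e, f).
Split on e. With e = true, the clauses containing e are satisfied and !e drops from the rest; 1 of the 2^5 = 32 assignments to the other variables satisfy what remains.
With e = false, by the same count on the reduced clause set, 4 assignments work.
(One model: a=F, b=F, c=F, d=F, e=F, f=T.)
Total: 1 + 4 = 5.

5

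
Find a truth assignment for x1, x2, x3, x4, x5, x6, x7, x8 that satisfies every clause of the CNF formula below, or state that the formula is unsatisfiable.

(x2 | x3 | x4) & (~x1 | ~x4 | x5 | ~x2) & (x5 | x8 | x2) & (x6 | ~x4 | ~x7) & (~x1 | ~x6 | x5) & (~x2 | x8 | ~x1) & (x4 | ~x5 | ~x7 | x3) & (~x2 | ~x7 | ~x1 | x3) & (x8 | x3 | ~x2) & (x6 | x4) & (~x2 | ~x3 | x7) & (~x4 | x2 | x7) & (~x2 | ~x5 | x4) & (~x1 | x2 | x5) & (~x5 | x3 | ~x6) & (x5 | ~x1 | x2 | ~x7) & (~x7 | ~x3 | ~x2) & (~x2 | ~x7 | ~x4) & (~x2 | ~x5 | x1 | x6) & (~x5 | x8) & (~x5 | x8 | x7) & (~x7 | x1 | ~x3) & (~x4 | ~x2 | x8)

Case x6 = 1:
Case x1 = 0:
Case x5 = 0:
Case x8 = 1:
Case x7 = 0:
Case x2 = 1:
The clause (~x3) is unit, so x3 = 0.
All clauses hold; x4 can take either value.

x1 ↦ 0,  x2 ↦ 1,  x3 ↦ 0,  x4 ↦ 0,  x5 ↦ 0,  x6 ↦ 1,  x7 ↦ 0,  x8 ↦ 1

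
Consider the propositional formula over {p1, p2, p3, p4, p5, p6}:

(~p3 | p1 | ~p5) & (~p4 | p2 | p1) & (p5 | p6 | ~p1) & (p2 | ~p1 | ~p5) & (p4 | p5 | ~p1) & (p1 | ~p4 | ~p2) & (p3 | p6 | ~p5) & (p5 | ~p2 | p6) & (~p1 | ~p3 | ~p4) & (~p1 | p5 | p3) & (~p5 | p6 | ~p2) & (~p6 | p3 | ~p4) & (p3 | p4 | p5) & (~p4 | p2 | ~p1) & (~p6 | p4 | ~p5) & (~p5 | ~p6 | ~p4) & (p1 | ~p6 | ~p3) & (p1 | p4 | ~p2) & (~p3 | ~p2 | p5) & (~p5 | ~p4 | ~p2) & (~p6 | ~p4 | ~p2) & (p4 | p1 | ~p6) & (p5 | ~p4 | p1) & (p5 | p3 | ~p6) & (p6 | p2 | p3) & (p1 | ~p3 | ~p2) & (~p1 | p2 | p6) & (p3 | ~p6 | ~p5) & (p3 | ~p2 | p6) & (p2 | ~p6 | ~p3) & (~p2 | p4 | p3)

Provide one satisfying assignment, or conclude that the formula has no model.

Case p3 = 1:
Case p1 = 0:
From the singleton clause (~p5), p5 = 0.
From the singleton clause (~p6), p6 = 0.
From the singleton clause (~p2), p2 = 0.
From the singleton clause (~p4), p4 = 0.
All clauses are satisfied.

p1: 0; p2: 0; p3: 1; p4: 0; p5: 0; p6: 0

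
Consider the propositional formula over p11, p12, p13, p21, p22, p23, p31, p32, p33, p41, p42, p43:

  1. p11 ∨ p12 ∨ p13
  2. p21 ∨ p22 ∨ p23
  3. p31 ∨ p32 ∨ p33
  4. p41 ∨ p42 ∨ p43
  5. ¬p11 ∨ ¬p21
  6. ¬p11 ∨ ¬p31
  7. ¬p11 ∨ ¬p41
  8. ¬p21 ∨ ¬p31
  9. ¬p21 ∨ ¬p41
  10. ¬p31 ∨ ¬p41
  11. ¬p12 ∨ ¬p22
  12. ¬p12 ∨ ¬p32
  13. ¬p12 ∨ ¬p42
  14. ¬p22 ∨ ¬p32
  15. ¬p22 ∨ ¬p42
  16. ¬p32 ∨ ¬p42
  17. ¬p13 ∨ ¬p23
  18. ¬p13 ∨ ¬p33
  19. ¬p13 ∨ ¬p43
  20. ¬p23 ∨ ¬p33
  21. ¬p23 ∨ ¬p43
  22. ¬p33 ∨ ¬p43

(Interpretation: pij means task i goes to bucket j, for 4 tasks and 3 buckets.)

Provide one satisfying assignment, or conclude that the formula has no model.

Try p11 = False.
Try p12 = True.
Unit clause (¬p22) forces p22 = False.
Unit clause (¬p32) forces p32 = False.
Unit clause (¬p42) forces p42 = False.
Try p21 = True.
Unit clause (¬p31) forces p31 = False.
Unit clause (p33) forces p33 = True.
Unit clause (¬p41) forces p41 = False.
Unit clause (p43) forces p43 = True.
That conflicts with the unit clause (¬p43).
So p21 must be the other value — set p21 = False.
Unit clause (p23) forces p23 = True.
Unit clause (¬p13) forces p13 = False.
Unit clause (¬p33) forces p33 = False.
Unit clause (p31) forces p31 = True.
Unit clause (¬p41) forces p41 = False.
Unit clause (p43) forces p43 = True.
That conflicts with the unit clause (¬p43).
Both values of p21 lead to a conflict.
So p12 must be the other value — set p12 = False.
Unit clause (p13) forces p13 = True.
Unit clause (¬p23) forces p23 = False.
Unit clause (¬p33) forces p33 = False.
Unit clause (¬p43) forces p43 = False.
Try p21 = True.
Unit clause (¬p31) forces p31 = False.
Unit clause (p32) forces p32 = True.
Unit clause (¬p41) forces p41 = False.
Unit clause (p42) forces p42 = True.
That conflicts with the unit clause (¬p42).
So p21 must be the other value — set p21 = False.
Unit clause (p22) forces p22 = True.
Unit clause (¬p32) forces p32 = False.
Unit clause (p31) forces p31 = True.
Unit clause (¬p41) forces p41 = False.
Unit clause (p42) forces p42 = True.
That conflicts with the unit clause (¬p42).
Both values of p21 lead to a conflict.
Both values of p12 lead to a conflict.
So p11 must be the other value — set p11 = True.
Unit clause (¬p21) forces p21 = False.
Unit clause (¬p31) forces p31 = False.
Unit clause (¬p41) forces p41 = False.
Try p22 = True.
Unit clause (¬p12) forces p12 = False.
Unit clause (¬p32) forces p32 = False.
Unit clause (p33) forces p33 = True.
Unit clause (¬p42) forces p42 = False.
Unit clause (p43) forces p43 = True.
That conflicts with the unit clause (¬p43).
So p22 must be the other value — set p22 = False.
Unit clause (p23) forces p23 = True.
Unit clause (¬p13) forces p13 = False.
Unit clause (¬p33) forces p33 = False.
Unit clause (p32) forces p32 = True.
Unit clause (¬p12) forces p12 = False.
Unit clause (¬p42) forces p42 = False.
Unit clause (p43) forces p43 = True.
That conflicts with the unit clause (¬p43).
Both values of p22 lead to a conflict.
Both values of p11 lead to a conflict.

UNSATISFIABLE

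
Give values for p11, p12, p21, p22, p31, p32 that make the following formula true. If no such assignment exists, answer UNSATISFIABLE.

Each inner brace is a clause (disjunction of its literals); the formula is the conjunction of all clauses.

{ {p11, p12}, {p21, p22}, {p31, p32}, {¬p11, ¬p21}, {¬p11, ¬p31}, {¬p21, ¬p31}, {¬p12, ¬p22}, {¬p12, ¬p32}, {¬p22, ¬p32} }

Branch on p11: set p11 = True.
From the singleton clause (¬p21), p21 = False.
From the singleton clause (p22), p22 = True.
From the singleton clause (¬p31), p31 = False.
From the singleton clause (p32), p32 = True.
But (¬p32) is also a unit clause — contradiction.
So p11 must be the other value — set p11 = False.
From the singleton clause (p12), p12 = True.
From the singleton clause (¬p22), p22 = False.
From the singleton clause (p21), p21 = True.
From the singleton clause (¬p31), p31 = False.
From the singleton clause (p32), p32 = True.
But (¬p32) is also a unit clause — contradiction.
Neither p11 = True nor p11 = False works.

UNSATISFIABLE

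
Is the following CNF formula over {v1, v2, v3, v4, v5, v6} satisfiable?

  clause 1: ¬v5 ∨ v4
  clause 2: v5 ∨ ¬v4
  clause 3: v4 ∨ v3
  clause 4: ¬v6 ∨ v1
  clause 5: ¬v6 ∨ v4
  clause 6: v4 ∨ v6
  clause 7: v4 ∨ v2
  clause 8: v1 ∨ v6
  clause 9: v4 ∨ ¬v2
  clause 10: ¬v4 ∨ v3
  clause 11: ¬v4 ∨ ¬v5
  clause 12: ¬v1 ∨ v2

Unsatisfiable

Branch on v5: set v5 = False.
From the singleton clause (¬v4), v4 = False.
From the singleton clause (v3), v3 = True.
From the singleton clause (¬v6), v6 = False.
But (v6) is also a unit clause — contradiction.
So v5 must be the other value — set v5 = True.
From the singleton clause (v4), v4 = True.
But (¬v4) is also a unit clause — contradiction.
Neither v5 = True nor v5 = False works.
No assignment satisfies every clause.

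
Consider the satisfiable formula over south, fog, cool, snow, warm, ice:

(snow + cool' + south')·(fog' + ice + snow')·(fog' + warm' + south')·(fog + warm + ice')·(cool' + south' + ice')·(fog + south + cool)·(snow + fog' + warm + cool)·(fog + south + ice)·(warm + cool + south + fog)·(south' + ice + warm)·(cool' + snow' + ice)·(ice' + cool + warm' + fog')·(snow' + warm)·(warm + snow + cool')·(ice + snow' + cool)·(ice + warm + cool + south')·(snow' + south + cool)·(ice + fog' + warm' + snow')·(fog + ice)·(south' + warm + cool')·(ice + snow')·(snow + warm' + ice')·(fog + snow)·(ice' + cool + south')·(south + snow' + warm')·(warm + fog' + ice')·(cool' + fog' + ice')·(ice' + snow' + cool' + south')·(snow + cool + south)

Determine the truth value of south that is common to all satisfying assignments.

Suppose south = 1.
Case snow = 1:
The clause (warm) is unit, so warm = 1.
The clause (fog') is unit, so fog = 0.
The clause (ice) is unit, so ice = 1.
The clause (cool') is unit, so cool = 0.
Now (cool) is unsatisfied and unit — conflict.
So snow must be the other value — set snow = 0.
The clause (cool') is unit, so cool = 0.
The clause (fog) is unit, so fog = 1.
The clause (warm') is unit, so warm = 0.
Now (warm) is unsatisfied and unit — conflict.
Neither snow = 1 nor snow = 0 works.
So every satisfying assignment has south = False.

False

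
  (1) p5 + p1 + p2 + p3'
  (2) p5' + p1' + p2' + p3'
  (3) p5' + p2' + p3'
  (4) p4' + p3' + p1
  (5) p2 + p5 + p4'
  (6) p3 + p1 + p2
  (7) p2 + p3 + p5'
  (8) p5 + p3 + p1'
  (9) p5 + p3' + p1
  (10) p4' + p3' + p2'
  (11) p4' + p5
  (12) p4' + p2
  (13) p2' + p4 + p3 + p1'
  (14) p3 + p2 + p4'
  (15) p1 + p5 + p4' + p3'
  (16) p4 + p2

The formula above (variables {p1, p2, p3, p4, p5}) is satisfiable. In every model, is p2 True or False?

True

Suppose p2 = 0.
The clause (p4') is unit, so p4 = 0.
That conflicts with the unit clause (p4).
So every satisfying assignment has p2 = True.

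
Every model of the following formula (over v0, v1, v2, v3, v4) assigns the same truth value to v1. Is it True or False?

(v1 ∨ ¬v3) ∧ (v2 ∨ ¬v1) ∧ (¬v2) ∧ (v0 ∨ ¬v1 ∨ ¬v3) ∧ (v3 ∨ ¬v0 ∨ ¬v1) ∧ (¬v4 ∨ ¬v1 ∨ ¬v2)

False

Suppose v1 = True.
(v2) alone gives v2 = True.
Now (¬v2) is unsatisfied and unit — conflict.
So every satisfying assignment has v1 = False.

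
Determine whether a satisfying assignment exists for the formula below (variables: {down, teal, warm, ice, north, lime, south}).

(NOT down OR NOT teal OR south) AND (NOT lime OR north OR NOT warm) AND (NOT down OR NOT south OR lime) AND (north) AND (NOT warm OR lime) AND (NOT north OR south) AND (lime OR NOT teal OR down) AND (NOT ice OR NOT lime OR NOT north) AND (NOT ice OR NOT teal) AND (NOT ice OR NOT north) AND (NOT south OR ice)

No

(north) alone gives north = true.
(south) alone gives south = true.
(NOT ice) alone gives ice = false.
That conflicts with the unit clause (ice).
No assignment satisfies every clause.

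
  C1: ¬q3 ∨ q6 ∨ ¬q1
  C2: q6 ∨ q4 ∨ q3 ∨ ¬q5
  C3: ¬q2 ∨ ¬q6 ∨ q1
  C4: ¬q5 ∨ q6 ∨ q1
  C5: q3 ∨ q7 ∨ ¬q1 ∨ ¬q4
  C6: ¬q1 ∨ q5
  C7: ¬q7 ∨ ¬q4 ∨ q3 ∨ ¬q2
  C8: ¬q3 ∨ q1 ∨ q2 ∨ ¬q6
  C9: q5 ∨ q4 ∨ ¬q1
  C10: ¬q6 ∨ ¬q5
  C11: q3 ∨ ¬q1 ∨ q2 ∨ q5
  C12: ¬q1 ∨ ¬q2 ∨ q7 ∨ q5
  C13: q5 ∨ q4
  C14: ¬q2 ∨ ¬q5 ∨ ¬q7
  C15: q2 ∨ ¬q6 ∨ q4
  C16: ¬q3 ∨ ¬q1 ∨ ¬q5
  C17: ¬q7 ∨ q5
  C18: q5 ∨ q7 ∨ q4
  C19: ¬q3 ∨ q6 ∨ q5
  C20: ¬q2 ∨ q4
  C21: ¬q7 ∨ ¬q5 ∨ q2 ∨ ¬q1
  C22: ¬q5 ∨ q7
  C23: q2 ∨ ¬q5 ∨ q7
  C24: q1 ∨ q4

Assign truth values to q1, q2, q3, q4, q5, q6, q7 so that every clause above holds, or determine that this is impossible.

Case q1 = False:
(q4) alone gives q4 = True.
Case q2 = False:
Case q5 = False:
(¬q7) alone gives q7 = False.
Case q3 = False:
All clauses hold; q6 can take either value.

q1: False; q2: False; q3: False; q4: True; q5: False; q6: False; q7: False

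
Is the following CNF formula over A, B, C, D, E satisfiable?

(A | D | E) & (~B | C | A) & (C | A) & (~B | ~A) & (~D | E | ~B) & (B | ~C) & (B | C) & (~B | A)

No

Case C = 1:
The clause (B) is unit, so B = 1.
The clause (~A) is unit, so A = 0.
But (A) is also a unit clause — contradiction.
That branch fails; take C = 0 instead.
The clause (A) is unit, so A = 1.
The clause (~B) is unit, so B = 0.
But (B) is also a unit clause — contradiction.
Neither C = 1 nor C = 0 works.
No assignment satisfies every clause.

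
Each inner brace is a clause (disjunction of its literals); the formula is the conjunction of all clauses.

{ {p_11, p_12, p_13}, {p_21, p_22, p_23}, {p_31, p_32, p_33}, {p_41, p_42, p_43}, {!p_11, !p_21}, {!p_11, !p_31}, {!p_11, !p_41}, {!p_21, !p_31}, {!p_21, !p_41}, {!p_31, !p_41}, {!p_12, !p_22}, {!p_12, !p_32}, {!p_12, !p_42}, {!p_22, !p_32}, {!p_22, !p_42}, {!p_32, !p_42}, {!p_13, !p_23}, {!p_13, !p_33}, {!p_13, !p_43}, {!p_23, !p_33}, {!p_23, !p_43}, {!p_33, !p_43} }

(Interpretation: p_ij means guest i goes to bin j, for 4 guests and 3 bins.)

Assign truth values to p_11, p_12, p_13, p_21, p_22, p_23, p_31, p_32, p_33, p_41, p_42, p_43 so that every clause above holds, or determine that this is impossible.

UNSATISFIABLE

Case p_11 = false:
Case p_12 = true:
Unit clause (!p_22) forces p_22 = false.
Unit clause (!p_32) forces p_32 = false.
Unit clause (!p_42) forces p_42 = false.
Case p_21 = true:
Unit clause (!p_31) forces p_31 = false.
Unit clause (p_33) forces p_33 = true.
Unit clause (!p_41) forces p_41 = false.
Unit clause (p_43) forces p_43 = true.
Now (!p_43) is unsatisfied and unit — conflict.
Undo p_21 and try p_21 = false.
Unit clause (p_23) forces p_23 = true.
Unit clause (!p_13) forces p_13 = false.
Unit clause (!p_33) forces p_33 = false.
Unit clause (p_31) forces p_31 = true.
Unit clause (!p_41) forces p_41 = false.
Unit clause (p_43) forces p_43 = true.
Now (!p_43) is unsatisfied and unit — conflict.
Both values of p_21 lead to a conflict.
Undo p_12 and try p_12 = false.
Unit clause (p_13) forces p_13 = true.
Unit clause (!p_23) forces p_23 = false.
Unit clause (!p_33) forces p_33 = false.
Unit clause (!p_43) forces p_43 = false.
Case p_21 = true:
Unit clause (!p_31) forces p_31 = false.
Unit clause (p_32) forces p_32 = true.
Unit clause (!p_41) forces p_41 = false.
Unit clause (p_42) forces p_42 = true.
Now (!p_42) is unsatisfied and unit — conflict.
Undo p_21 and try p_21 = false.
Unit clause (p_22) forces p_22 = true.
Unit clause (!p_32) forces p_32 = false.
Unit clause (p_31) forces p_31 = true.
Unit clause (!p_41) forces p_41 = false.
Unit clause (p_42) forces p_42 = true.
Now (!p_42) is unsatisfied and unit — conflict.
Both values of p_21 lead to a conflict.
Both values of p_12 lead to a conflict.
Undo p_11 and try p_11 = true.
Unit clause (!p_21) forces p_21 = false.
Unit clause (!p_31) forces p_31 = false.
Unit clause (!p_41) forces p_41 = false.
Case p_22 = true:
Unit clause (!p_12) forces p_12 = false.
Unit clause (!p_32) forces p_32 = false.
Unit clause (p_33) forces p_33 = true.
Unit clause (!p_42) forces p_42 = false.
Unit clause (p_43) forces p_43 = true.
Now (!p_43) is unsatisfied and unit — conflict.
Undo p_22 and try p_22 = false.
Unit clause (p_23) forces p_23 = true.
Unit clause (!p_13) forces p_13 = false.
Unit clause (!p_33) forces p_33 = false.
Unit clause (p_32) forces p_32 = true.
Unit clause (!p_12) forces p_12 = false.
Unit clause (!p_42) forces p_42 = false.
Unit clause (p_43) forces p_43 = true.
Now (!p_43) is unsatisfied and unit — conflict.
Both values of p_22 lead to a conflict.
Both values of p_11 lead to a conflict.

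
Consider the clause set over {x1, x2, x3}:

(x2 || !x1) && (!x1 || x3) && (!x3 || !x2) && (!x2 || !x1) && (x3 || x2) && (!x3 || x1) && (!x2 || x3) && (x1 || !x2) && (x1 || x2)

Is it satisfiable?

No, unsatisfiable

Case x2 = true:
The clause (!x3) is unit, so x3 = false.
But (x3) is also a unit clause — contradiction.
That branch fails; take x2 = false instead.
The clause (!x1) is unit, so x1 = false.
But (x1) is also a unit clause — contradiction.
Either choice for x2 ends in contradiction.
No assignment satisfies every clause.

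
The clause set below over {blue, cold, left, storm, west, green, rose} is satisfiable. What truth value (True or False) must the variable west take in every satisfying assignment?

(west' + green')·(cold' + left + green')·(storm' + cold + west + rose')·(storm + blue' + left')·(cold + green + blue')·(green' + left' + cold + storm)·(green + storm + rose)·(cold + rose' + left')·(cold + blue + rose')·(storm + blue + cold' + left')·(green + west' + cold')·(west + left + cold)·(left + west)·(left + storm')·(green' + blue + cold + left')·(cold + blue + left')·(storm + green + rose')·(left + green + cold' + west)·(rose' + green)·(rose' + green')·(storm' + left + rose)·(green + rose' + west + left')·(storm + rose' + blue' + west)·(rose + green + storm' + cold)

False

Suppose west = 1.
From the singleton clause (green'), green = 0.
From the singleton clause (cold'), cold = 0.
From the singleton clause (blue'), blue = 0.
From the singleton clause (rose'), rose = 0.
From the singleton clause (storm), storm = 1.
That conflicts with the unit clause (storm').
So every satisfying assignment has west = False.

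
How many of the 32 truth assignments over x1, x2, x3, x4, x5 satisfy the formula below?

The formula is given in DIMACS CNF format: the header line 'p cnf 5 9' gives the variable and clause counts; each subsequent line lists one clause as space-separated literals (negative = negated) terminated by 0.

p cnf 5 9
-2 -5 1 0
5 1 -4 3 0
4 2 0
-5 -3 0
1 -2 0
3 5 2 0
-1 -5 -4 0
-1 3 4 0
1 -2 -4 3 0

There are 2^5 = 32 truth assignments over (x1, x2, x3, x4, x5).
Split on x5. With x5 = True, the clauses containing x5 are satisfied and ¬x5 drops from the rest; 1 of the 2^4 = 16 assignments to the other variables satisfy what remains.
With x5 = False, by the same count on the reduced clause set, 5 assignments work.
Total: 1 + 5 = 6.

6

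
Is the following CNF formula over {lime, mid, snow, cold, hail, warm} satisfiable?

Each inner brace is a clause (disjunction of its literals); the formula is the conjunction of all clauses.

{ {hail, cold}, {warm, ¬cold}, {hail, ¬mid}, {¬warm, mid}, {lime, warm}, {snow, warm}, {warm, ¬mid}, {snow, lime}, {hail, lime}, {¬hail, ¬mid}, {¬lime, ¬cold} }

Suppose hail = True.
From the singleton clause (¬mid), mid = False.
From the singleton clause (¬warm), warm = False.
From the singleton clause (¬cold), cold = False.
From the singleton clause (lime), lime = True.
From the singleton clause (snow), snow = True.
All clauses are satisfied.
A satisfying assignment: lime=True,  mid=False,  snow=True,  cold=False,  hail=True,  warm=False.

Yes, satisfiable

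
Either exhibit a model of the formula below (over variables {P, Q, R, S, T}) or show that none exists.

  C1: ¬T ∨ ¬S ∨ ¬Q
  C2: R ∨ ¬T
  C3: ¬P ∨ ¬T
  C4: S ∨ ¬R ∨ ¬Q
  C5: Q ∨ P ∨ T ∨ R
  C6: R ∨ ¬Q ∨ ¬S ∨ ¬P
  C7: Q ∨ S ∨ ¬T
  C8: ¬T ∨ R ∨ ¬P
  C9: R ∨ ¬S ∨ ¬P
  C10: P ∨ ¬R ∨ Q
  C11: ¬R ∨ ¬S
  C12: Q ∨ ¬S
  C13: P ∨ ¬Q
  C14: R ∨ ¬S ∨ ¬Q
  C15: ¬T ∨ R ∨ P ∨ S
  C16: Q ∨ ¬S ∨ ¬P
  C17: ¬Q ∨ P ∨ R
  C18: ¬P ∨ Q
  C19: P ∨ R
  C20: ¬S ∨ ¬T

P=True; Q=True; R=False; S=False; T=False

Try R = False.
The clause (¬T) is unit, so T = False.
The clause (P) is unit, so P = True.
The clause (¬S) is unit, so S = False.
The clause (Q) is unit, so Q = True.
This assignment satisfies each clause.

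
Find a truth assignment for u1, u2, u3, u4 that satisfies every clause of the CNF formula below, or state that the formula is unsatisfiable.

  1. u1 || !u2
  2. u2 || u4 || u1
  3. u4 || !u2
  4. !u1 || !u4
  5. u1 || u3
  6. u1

From the singleton clause (u1), u1 = true.
From the singleton clause (!u4), u4 = false.
From the singleton clause (!u2), u2 = false.
No clause remains; u3 is free.

u1 ↦ true, u2 ↦ false, u3 ↦ false, u4 ↦ false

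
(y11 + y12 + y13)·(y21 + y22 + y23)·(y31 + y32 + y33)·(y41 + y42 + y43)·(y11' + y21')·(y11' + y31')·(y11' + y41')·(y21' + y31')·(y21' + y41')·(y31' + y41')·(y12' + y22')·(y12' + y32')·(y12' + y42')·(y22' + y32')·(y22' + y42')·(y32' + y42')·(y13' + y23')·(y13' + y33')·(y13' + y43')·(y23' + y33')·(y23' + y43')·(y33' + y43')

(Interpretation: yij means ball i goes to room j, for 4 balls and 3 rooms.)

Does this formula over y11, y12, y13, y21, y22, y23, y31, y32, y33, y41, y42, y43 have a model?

Try y11 = 0.
Try y12 = 1.
(y22') alone gives y22 = 0.
(y32') alone gives y32 = 0.
(y42') alone gives y42 = 0.
Try y21 = 1.
(y31') alone gives y31 = 0.
(y33) alone gives y33 = 1.
(y41') alone gives y41 = 0.
(y43) alone gives y43 = 1.
That conflicts with the unit clause (y43').
Backtrack on y21: now try y21 = 0.
(y23) alone gives y23 = 1.
(y13') alone gives y13 = 0.
(y33') alone gives y33 = 0.
(y31) alone gives y31 = 1.
(y41') alone gives y41 = 0.
(y43) alone gives y43 = 1.
That conflicts with the unit clause (y43').
Either choice for y21 ends in contradiction.
Backtrack on y12: now try y12 = 0.
(y13) alone gives y13 = 1.
(y23') alone gives y23 = 0.
(y33') alone gives y33 = 0.
(y43') alone gives y43 = 0.
Try y21 = 1.
(y31') alone gives y31 = 0.
(y32) alone gives y32 = 1.
(y41') alone gives y41 = 0.
(y42) alone gives y42 = 1.
That conflicts with the unit clause (y42').
Backtrack on y21: now try y21 = 0.
(y22) alone gives y22 = 1.
(y32') alone gives y32 = 0.
(y31) alone gives y31 = 1.
(y41') alone gives y41 = 0.
(y42) alone gives y42 = 1.
That conflicts with the unit clause (y42').
Either choice for y21 ends in contradiction.
Either choice for y12 ends in contradiction.
Backtrack on y11: now try y11 = 1.
(y21') alone gives y21 = 0.
(y31') alone gives y31 = 0.
(y41') alone gives y41 = 0.
Try y22 = 1.
(y12') alone gives y12 = 0.
(y32') alone gives y32 = 0.
(y33) alone gives y33 = 1.
(y42') alone gives y42 = 0.
(y43) alone gives y43 = 1.
That conflicts with the unit clause (y43').
Backtrack on y22: now try y22 = 0.
(y23) alone gives y23 = 1.
(y13') alone gives y13 = 0.
(y33') alone gives y33 = 0.
(y32) alone gives y32 = 1.
(y12') alone gives y12 = 0.
(y42') alone gives y42 = 0.
(y43) alone gives y43 = 1.
That conflicts with the unit clause (y43').
Either choice for y22 ends in contradiction.
Either choice for y11 ends in contradiction.
No assignment satisfies every clause.

Unsatisfiable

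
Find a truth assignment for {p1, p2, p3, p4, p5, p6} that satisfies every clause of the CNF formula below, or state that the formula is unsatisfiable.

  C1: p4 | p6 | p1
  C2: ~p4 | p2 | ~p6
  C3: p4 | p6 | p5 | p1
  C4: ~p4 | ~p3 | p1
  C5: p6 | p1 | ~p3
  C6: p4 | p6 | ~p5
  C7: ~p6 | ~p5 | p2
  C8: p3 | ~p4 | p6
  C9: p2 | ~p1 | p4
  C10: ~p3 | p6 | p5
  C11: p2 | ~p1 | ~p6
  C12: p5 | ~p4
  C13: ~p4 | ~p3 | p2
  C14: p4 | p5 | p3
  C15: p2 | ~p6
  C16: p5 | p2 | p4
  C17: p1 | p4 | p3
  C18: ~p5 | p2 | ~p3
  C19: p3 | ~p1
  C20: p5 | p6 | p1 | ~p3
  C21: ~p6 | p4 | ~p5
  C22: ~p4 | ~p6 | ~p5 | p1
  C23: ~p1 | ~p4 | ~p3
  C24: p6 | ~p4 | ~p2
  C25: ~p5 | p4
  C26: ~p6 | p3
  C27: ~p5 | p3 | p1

Try p5 = 0.
From the singleton clause (~p4), p4 = 0.
From the singleton clause (p3), p3 = 1.
From the singleton clause (p6), p6 = 1.
From the singleton clause (p2), p2 = 1.
Every clause is now satisfied; p1 is unconstrained.

p1: 0, p2: 1, p3: 1, p4: 0, p5: 0, p6: 1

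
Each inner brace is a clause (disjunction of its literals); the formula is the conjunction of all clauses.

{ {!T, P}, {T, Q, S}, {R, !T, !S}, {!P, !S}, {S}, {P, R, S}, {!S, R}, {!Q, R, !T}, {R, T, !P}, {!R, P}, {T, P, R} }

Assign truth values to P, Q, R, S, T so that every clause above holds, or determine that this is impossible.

From the singleton clause (S), S = true.
From the singleton clause (!P), P = false.
From the singleton clause (!T), T = false.
From the singleton clause (R), R = true.
Now (!R) is unsatisfied and unit — conflict.

UNSATISFIABLE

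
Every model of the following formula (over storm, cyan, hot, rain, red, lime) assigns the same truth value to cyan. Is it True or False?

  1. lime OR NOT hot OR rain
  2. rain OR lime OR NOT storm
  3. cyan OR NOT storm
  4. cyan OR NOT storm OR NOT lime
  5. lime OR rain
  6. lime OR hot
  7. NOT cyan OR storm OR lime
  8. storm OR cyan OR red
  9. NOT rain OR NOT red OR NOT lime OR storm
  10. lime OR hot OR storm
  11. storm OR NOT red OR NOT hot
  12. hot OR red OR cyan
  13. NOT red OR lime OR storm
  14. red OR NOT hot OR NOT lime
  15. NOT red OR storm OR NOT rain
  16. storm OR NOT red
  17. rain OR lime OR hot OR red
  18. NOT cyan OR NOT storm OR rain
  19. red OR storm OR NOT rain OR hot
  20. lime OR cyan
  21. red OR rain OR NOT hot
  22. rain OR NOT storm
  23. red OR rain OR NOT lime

True

Suppose cyan = false.
From the singleton clause (NOT storm), storm = false.
From the singleton clause (red), red = true.
That conflicts with the unit clause (NOT red).
So every satisfying assignment has cyan = True.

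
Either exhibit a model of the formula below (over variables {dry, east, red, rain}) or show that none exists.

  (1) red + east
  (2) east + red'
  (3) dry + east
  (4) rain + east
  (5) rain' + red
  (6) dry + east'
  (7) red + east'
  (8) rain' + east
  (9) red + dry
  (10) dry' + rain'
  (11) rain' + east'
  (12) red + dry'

dry ↦ 1,  east ↦ 1,  red ↦ 1,  rain ↦ 0

Branch on red: set red = 1.
From the singleton clause (east), east = 1.
From the singleton clause (dry), dry = 1.
From the singleton clause (rain'), rain = 0.
All clauses are satisfied.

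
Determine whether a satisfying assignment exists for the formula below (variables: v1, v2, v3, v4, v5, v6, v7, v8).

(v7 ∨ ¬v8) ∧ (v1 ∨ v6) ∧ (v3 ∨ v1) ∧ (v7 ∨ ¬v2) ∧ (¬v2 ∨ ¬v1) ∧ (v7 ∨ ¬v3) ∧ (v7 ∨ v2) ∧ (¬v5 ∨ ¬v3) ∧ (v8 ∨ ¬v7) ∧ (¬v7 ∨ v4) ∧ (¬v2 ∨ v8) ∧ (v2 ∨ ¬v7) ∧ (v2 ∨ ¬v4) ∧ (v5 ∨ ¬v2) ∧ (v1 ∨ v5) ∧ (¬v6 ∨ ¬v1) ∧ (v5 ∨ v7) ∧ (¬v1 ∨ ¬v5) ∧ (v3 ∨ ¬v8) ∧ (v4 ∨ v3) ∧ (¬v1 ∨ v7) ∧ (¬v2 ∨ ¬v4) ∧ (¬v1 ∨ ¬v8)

Try v7 = True.
Unit clause (v8) forces v8 = True.
Unit clause (v4) forces v4 = True.
Unit clause (v2) forces v2 = True.
Now (¬v2) is unsatisfied and unit — conflict.
Undo v7 and try v7 = False.
Unit clause (¬v8) forces v8 = False.
Unit clause (¬v2) forces v2 = False.
Now (v2) is unsatisfied and unit — conflict.
Either choice for v7 ends in contradiction.
No assignment satisfies every clause.

Unsatisfiable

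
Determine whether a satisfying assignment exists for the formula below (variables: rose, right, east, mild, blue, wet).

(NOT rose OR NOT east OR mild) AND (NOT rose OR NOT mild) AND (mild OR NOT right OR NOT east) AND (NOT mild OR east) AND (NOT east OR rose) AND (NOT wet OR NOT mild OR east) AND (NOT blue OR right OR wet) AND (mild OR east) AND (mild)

No

From the singleton clause (mild), mild = true.
From the singleton clause (NOT rose), rose = false.
From the singleton clause (east), east = true.
Now (NOT east) is unsatisfied and unit — conflict.
No assignment satisfies every clause.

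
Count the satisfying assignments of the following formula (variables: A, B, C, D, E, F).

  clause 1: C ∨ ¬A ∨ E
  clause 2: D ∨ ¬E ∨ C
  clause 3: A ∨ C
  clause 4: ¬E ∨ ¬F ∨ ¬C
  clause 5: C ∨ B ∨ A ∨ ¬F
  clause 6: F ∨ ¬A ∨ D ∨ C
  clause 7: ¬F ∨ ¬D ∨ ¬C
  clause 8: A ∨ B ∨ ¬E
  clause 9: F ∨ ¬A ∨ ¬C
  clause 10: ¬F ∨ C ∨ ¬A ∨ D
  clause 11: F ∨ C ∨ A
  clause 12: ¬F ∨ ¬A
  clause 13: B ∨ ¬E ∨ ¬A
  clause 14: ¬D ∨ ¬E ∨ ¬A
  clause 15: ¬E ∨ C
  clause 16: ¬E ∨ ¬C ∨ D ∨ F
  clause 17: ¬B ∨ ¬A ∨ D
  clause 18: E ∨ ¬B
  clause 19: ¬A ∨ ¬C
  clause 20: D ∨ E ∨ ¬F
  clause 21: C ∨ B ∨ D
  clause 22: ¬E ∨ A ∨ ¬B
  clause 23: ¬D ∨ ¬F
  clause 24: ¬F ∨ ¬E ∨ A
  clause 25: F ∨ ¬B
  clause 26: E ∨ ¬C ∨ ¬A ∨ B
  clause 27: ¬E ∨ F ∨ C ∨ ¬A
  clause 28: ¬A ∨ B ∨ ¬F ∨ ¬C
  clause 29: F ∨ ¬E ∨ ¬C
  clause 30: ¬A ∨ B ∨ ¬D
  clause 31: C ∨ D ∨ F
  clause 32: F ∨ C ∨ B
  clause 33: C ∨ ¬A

There are 2^6 = 64 truth assignments over (A, B, C, D, E, F).
Split on D. With D = True, the clauses containing D are satisfied and ¬D drops from the rest; 1 of the 2^5 = 32 assignments to the other variables satisfy what remains.
With D = False, by the same count on the reduced clause set, 1 assignment works.
Total: 1 + 1 = 2.

2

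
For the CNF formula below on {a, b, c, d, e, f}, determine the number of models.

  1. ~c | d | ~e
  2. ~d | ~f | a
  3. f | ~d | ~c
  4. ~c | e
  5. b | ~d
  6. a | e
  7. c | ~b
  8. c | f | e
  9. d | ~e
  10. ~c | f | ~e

There are 2^6 = 64 truth assignments over (a, b, c, d, e, f).
Split on c. With c = 1, the clauses containing c are satisfied and ~c drops from the rest; 1 of the 2^5 = 32 assignments to the other variables satisfy what remains.
With c = 0, by the same count on the reduced clause set, 1 assignment works.
(One model: a=T, b=F, c=F, d=F, e=F, f=T.)
Total: 1 + 1 = 2.

2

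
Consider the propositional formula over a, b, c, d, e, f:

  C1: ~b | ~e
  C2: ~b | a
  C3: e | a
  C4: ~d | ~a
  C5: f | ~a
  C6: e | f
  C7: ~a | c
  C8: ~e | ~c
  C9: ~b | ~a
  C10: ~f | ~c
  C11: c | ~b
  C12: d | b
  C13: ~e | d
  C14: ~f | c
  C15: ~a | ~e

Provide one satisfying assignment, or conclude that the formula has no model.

a: 0, b: 0, c: 0, d: 1, e: 1, f: 0

Case b = 0:
The clause (d) is unit, so d = 1.
The clause (~a) is unit, so a = 0.
The clause (e) is unit, so e = 1.
The clause (~c) is unit, so c = 0.
The clause (~f) is unit, so f = 0.
Every clause now holds.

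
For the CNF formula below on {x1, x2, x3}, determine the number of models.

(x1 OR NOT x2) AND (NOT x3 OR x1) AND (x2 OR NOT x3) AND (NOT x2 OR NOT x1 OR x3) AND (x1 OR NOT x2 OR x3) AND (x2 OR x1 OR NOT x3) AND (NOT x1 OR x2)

There are 2^3 = 8 truth assignments over (x1, x2, x3).
Check each against the 7 clauses (columns in the order x1, x2, x3):
  F F F  ✓ satisfies all
  F F T  ✗ fails (NOT x3 OR x1)
  F T F  ✗ fails (x1 OR NOT x2)
  F T T  ✗ fails (x1 OR NOT x2)
  T F F  ✗ fails (NOT x1 OR x2)
  T F T  ✗ fails (x2 OR NOT x3)
  T T F  ✗ fails (NOT x2 OR NOT x1 OR x3)
  T T T  ✓ satisfies all
2 of the 8 rows are models.

2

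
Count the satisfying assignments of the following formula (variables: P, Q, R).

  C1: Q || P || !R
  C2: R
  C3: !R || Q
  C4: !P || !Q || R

2

There are 2^3 = 8 truth assignments over (P, Q, R).
Split on Q. With Q = true, the clauses containing Q are satisfied and !Q drops from the rest; 2 of the 2^2 = 4 assignments to the other variables satisfy what remains.
With Q = false, by the same count on the reduced clause set, 0 assignments work.
(One model: P=F, Q=T, R=T.)
Total: 2 + 0 = 2.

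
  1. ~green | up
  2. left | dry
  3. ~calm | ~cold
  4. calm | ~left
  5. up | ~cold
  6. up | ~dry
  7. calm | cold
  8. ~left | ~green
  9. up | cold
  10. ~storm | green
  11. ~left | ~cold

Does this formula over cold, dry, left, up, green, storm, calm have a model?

Yes

Case green = 0:
The clause (~storm) is unit, so storm = 0.
Case left = 1:
The clause (calm) is unit, so calm = 1.
The clause (~cold) is unit, so cold = 0.
The clause (up) is unit, so up = 1.
Every clause is now satisfied; dry is unconstrained.
A satisfying assignment: cold=0, dry=1, left=1, up=1, green=0, storm=0, calm=1.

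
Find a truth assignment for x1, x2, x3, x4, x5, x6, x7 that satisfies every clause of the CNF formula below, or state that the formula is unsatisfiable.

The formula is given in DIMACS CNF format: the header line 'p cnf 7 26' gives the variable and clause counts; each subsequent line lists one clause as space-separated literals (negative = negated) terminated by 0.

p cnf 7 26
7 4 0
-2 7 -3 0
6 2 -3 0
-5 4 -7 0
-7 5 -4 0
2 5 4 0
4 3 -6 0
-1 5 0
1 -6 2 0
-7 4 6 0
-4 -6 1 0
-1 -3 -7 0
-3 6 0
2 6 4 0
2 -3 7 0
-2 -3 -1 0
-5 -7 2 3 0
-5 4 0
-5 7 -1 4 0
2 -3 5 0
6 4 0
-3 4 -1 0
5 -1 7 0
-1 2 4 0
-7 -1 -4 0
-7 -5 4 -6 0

x1 ↦ False; x2 ↦ False; x3 ↦ False; x4 ↦ True; x5 ↦ True; x6 ↦ False; x7 ↦ False

Branch on x7: set x7 = False.
Unit clause (x4) forces x4 = True.
Branch on x2: set x2 = False.
Unit clause (¬x3) forces x3 = False.
Branch on x1: set x1 = False.
Unit clause (¬x6) forces x6 = False.
No clause remains; x5 is free.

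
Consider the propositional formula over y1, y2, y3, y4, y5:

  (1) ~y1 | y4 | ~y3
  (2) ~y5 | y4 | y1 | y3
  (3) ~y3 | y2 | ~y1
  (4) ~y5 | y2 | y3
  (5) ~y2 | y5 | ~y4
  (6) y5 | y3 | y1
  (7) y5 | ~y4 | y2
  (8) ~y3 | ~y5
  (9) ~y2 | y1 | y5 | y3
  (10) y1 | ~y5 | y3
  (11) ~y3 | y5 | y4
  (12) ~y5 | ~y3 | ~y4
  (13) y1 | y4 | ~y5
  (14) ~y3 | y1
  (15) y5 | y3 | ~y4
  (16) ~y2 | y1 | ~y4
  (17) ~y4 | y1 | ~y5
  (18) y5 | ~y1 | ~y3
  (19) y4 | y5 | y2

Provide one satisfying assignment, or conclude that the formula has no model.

Try y3 = 0.
Try y5 = 0.
Unit clause (y1) forces y1 = 1.
Unit clause (~y4) forces y4 = 0.
Unit clause (y2) forces y2 = 1.
Every clause now holds.

y1 ↦ 1, y2 ↦ 1, y3 ↦ 0, y4 ↦ 0, y5 ↦ 0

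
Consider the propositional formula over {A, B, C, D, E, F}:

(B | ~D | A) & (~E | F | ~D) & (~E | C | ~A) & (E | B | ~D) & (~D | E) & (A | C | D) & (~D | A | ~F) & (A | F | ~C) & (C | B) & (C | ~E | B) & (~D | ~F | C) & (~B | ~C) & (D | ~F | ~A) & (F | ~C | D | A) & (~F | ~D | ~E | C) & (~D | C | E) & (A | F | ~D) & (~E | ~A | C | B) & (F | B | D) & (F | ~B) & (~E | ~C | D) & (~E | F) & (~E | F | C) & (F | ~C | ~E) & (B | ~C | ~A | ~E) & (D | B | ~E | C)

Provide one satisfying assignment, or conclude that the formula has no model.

Branch on D: set D = 0.
Branch on A: set A = 0.
From the singleton clause (C), C = 1.
From the singleton clause (F), F = 1.
From the singleton clause (~B), B = 0.
From the singleton clause (~E), E = 0.
This assignment satisfies each clause.

A ↦ 0; B ↦ 0; C ↦ 1; D ↦ 0; E ↦ 0; F ↦ 1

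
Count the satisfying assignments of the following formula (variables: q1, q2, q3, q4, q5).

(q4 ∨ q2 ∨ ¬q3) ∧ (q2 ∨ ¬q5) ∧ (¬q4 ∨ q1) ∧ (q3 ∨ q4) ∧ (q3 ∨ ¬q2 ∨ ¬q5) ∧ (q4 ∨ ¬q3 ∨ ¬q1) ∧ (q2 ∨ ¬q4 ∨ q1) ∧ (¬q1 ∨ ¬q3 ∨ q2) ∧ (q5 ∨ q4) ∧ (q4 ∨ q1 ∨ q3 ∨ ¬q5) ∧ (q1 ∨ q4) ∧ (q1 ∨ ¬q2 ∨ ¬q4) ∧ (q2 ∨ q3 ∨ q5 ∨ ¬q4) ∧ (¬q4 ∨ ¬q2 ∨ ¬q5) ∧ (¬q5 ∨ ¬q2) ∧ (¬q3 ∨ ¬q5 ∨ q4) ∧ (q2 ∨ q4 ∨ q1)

2

There are 2^5 = 32 truth assignments over (q1, q2, q3, q4, q5).
Split on q1. With q1 = True, the clauses containing q1 are satisfied and ¬q1 drops from the rest; 2 of the 2^4 = 16 assignments to the other variables satisfy what remains.
With q1 = False, by the same count on the reduced clause set, 0 assignments work.
(One model: q1=T, q2=T, q3=F, q4=T, q5=F.)
Total: 2 + 0 = 2.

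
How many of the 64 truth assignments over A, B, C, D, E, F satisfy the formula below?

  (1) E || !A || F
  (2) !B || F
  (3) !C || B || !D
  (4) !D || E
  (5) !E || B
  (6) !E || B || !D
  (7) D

There are 2^6 = 64 truth assignments over (A, B, C, D, E, F).
Split on B. With B = true, the clauses containing B are satisfied and !B drops from the rest; 4 of the 2^5 = 32 assignments to the other variables satisfy what remains.
With B = false, by the same count on the reduced clause set, 0 assignments work.
(One model: A=F, B=T, C=F, D=T, E=T, F=T.)
Total: 4 + 0 = 4.

4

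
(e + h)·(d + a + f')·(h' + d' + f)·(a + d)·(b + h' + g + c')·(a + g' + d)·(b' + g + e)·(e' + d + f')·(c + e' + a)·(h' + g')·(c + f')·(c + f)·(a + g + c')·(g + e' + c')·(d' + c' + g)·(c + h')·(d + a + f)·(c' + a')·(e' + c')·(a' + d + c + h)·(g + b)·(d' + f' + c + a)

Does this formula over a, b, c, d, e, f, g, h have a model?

No, unsatisfiable

Branch on e: set e = 1.
Unit clause (c') forces c = 0.
Unit clause (a) forces a = 1.
Unit clause (f') forces f = 0.
Now (f) is unsatisfied and unit — conflict.
Undo e and try e = 0.
Unit clause (h) forces h = 1.
Unit clause (g') forces g = 0.
Unit clause (b') forces b = 0.
Now (b) is unsatisfied and unit — conflict.
Either choice for e ends in contradiction.
No assignment satisfies every clause.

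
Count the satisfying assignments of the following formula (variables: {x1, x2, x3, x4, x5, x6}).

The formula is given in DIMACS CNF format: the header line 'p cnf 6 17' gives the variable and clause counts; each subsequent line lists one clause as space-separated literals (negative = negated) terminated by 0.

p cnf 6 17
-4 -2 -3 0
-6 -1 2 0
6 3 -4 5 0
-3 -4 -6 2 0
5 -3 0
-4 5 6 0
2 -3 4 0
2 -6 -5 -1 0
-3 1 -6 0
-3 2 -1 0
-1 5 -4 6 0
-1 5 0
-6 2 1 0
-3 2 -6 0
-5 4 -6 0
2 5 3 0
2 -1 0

There are 2^6 = 64 truth assignments over (x1, x2, x3, x4, x5, x6).
Split on x3. With x3 = True, the clauses containing x3 are satisfied and ¬x3 drops from the rest; 3 of the 2^5 = 32 assignments to the other variables satisfy what remains.
With x3 = False, by the same count on the reduced clause set, 11 assignments work.
(One model: x1=F, x2=F, x3=F, x4=F, x5=T, x6=F.)
Total: 3 + 11 = 14.

14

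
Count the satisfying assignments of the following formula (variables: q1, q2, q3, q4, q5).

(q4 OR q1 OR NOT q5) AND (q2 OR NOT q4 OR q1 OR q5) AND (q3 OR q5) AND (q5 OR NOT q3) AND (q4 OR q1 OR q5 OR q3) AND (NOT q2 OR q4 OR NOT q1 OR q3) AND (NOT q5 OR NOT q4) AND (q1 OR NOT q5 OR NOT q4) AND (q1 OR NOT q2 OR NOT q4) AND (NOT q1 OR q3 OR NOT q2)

There are 2^5 = 32 truth assignments over (q1, q2, q3, q4, q5).
Split on q3. With q3 = true, the clauses containing q3 are satisfied and NOT q3 drops from the rest; 2 of the 2^4 = 16 assignments to the other variables satisfy what remains.
With q3 = false, by the same count on the reduced clause set, 1 assignment works.
Total: 2 + 1 = 3.

3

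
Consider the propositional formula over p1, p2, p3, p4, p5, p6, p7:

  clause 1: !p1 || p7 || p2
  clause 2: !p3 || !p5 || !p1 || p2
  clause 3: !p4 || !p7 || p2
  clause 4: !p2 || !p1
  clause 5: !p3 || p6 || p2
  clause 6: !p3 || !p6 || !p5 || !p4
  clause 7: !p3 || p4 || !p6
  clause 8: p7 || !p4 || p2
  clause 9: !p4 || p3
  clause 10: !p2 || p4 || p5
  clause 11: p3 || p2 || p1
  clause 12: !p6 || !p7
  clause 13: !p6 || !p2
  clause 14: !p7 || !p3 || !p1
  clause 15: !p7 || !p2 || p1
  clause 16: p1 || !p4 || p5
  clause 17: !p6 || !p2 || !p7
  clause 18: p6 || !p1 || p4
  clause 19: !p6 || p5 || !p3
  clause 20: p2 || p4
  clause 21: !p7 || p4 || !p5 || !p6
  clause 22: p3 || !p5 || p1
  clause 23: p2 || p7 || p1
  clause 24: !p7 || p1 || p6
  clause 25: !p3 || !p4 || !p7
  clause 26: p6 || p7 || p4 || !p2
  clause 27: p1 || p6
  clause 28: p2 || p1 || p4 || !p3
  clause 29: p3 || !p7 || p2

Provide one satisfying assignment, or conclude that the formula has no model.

UNSATISFIABLE

Suppose p2 = false.
The clause (p4) is unit, so p4 = true.
The clause (!p7) is unit, so p7 = false.
But (p7) is also a unit clause — contradiction.
So p2 must be the other value — set p2 = true.
The clause (!p1) is unit, so p1 = false.
The clause (!p6) is unit, so p6 = false.
But (p6) is also a unit clause — contradiction.
Neither p2 = true nor p2 = false works.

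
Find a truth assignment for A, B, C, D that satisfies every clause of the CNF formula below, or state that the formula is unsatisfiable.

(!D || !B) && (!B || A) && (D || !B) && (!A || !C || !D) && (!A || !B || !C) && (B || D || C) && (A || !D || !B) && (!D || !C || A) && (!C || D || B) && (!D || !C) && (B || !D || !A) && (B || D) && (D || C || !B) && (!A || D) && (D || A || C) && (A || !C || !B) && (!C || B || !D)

Branch on D: set D = true.
(!B) alone gives B = false.
(!C) alone gives C = false.
(!A) alone gives A = false.
All clauses are satisfied.

A: false, B: false, C: false, D: true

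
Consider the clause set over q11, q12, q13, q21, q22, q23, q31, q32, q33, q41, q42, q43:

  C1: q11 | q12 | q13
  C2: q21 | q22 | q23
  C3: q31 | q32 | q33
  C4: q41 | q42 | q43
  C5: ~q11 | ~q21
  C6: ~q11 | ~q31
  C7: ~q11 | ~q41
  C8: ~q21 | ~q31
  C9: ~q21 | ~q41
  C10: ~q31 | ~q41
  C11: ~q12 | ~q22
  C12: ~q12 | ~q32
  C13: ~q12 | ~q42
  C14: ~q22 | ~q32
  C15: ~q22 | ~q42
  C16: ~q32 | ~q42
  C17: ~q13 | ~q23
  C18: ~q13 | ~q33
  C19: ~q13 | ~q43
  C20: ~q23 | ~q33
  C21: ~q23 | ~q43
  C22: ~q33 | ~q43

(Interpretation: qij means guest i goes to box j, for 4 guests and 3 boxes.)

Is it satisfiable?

Branch on q11: set q11 = 0.
Branch on q12: set q12 = 1.
(~q22) alone gives q22 = 0.
(~q32) alone gives q32 = 0.
(~q42) alone gives q42 = 0.
Branch on q21: set q21 = 1.
(~q31) alone gives q31 = 0.
(q33) alone gives q33 = 1.
(~q41) alone gives q41 = 0.
(q43) alone gives q43 = 1.
But (~q43) is also a unit clause — contradiction.
So q21 must be the other value — set q21 = 0.
(q23) alone gives q23 = 1.
(~q13) alone gives q13 = 0.
(~q33) alone gives q33 = 0.
(q31) alone gives q31 = 1.
(~q41) alone gives q41 = 0.
(q43) alone gives q43 = 1.
But (~q43) is also a unit clause — contradiction.
Both values of q21 lead to a conflict.
So q12 must be the other value — set q12 = 0.
(q13) alone gives q13 = 1.
(~q23) alone gives q23 = 0.
(~q33) alone gives q33 = 0.
(~q43) alone gives q43 = 0.
Branch on q21: set q21 = 1.
(~q31) alone gives q31 = 0.
(q32) alone gives q32 = 1.
(~q41) alone gives q41 = 0.
(q42) alone gives q42 = 1.
But (~q42) is also a unit clause — contradiction.
So q21 must be the other value — set q21 = 0.
(q22) alone gives q22 = 1.
(~q32) alone gives q32 = 0.
(q31) alone gives q31 = 1.
(~q41) alone gives q41 = 0.
(q42) alone gives q42 = 1.
But (~q42) is also a unit clause — contradiction.
Both values of q21 lead to a conflict.
Both values of q12 lead to a conflict.
So q11 must be the other value — set q11 = 1.
(~q21) alone gives q21 = 0.
(~q31) alone gives q31 = 0.
(~q41) alone gives q41 = 0.
Branch on q22: set q22 = 1.
(~q12) alone gives q12 = 0.
(~q32) alone gives q32 = 0.
(q33) alone gives q33 = 1.
(~q42) alone gives q42 = 0.
(q43) alone gives q43 = 1.
But (~q43) is also a unit clause — contradiction.
So q22 must be the other value — set q22 = 0.
(q23) alone gives q23 = 1.
(~q13) alone gives q13 = 0.
(~q33) alone gives q33 = 0.
(q32) alone gives q32 = 1.
(~q12) alone gives q12 = 0.
(~q42) alone gives q42 = 0.
(q43) alone gives q43 = 1.
But (~q43) is also a unit clause — contradiction.
Both values of q22 lead to a conflict.
Both values of q11 lead to a conflict.
No assignment satisfies every clause.

Unsatisfiable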